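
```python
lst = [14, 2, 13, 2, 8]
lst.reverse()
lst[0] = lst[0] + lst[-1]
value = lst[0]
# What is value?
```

Trace:
`lst = [14, 2, 13, 2, 8]` → lst = [14, 2, 13, 2, 8]
`lst.reverse()` → lst = [8, 2, 13, 2, 14]
`lst[0] = lst[0] + lst[-1]` → lst = [22, 2, 13, 2, 14]
`value = lst[0]` → value = 22
So value = 22

Answer: 22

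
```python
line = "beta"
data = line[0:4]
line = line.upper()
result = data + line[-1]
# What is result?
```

Trace:
`line = "beta"` → line = 'beta'
`data = line[0:4]` → data = 'beta'
`line = line.upper()` → line = 'BETA'
`result = data + line[-1]` → result = 'betaA'
So result = 'betaA'

Answer: 'betaA'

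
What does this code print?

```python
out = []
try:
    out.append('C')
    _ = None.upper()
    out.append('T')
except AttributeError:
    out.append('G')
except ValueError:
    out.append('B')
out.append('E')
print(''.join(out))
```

Execution trace: 'C' (try body) → 'G' (except AttributeError) → 'E' (after the try/except). Output: CGE

Answer: CGE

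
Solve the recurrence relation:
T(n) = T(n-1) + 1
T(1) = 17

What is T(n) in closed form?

Unrolling: T(n) = T(1) + 1·(n-1) = 17 + 1(n-1) = n + 16.

Answer: T(n) = n + 16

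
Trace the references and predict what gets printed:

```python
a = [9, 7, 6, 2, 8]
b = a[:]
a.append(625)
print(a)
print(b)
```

Key concept: slice [:] creates copy.
Step by step:
`a = [9, 7, 6, 2, 8]` → a = [9, 7, 6, 2, 8]
`b = a[:]` → b = [9, 7, 6, 2, 8]
`a.append(625)` → a = [9, 7, 6, 2, 8, 625]
`print(a)` → prints [9, 7, 6, 2, 8, 625]
`print(b)` → prints [9, 7, 6, 2, 8]

Answer:
[9, 7, 6, 2, 8, 625]
[9, 7, 6, 2, 8]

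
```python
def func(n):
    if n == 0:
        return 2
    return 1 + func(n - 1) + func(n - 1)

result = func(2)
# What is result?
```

func(n) = 1 + 2·func(n-1), func(0)=2. Closed form: (2+1)·2^2 - 1 = 11.

Answer: 11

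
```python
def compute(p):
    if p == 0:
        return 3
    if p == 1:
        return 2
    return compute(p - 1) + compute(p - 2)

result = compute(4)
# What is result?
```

Build up from base cases: compute(0)=3, compute(1)=2, compute(2)=5, compute(3)=7, compute(4)=12

Answer: 12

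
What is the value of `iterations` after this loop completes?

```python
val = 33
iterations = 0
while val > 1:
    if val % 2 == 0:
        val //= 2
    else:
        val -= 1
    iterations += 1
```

Steps to reduce 33 to 1
`iterations` takes the values: 0 → 1 → 2 → 3 → 4 → 5 → 6

Answer: 6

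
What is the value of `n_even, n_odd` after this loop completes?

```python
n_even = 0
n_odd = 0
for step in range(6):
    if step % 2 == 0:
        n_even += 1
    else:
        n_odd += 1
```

Count evens and odds in range(6)
`n_even, n_odd` takes the values: (0, 0) → (1, 0) → (1, 1) → (2, 1) → (2, 2) → (3, 2) → (3, 3)

Answer: 3, 3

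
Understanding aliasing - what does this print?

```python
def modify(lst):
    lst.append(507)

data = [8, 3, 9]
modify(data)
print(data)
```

Key concept: function modifies passed list.
Step by step:
`data = [8, 3, 9]` → data = [8, 3, 9]
`modify(data)` → data = [8, 3, 9, 507]
`print(data)` → prints [8, 3, 9, 507]

Answer: [8, 3, 9, 507]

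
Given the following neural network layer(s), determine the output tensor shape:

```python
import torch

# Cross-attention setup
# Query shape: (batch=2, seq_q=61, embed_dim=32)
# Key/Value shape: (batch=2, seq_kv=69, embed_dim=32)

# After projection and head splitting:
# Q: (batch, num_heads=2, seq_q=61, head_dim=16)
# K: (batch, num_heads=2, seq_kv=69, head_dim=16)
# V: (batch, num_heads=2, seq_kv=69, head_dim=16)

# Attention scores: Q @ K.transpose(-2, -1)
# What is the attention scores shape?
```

Input: (2, 61, 32) -> Output: (2, 2, 61, 69)

Answer: (2, 2, 61, 69)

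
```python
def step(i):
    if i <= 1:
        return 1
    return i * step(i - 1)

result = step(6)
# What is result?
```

step(6) = 6 * 5 * 4 * 3 * 2 * 1 = 720

Answer: 720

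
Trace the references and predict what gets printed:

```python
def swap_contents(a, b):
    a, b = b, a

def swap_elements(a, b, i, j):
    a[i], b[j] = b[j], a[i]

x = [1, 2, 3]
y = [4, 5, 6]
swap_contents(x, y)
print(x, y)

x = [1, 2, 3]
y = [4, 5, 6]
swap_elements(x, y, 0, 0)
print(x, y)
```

Key concept: parameter rebinding vs mutation.
Step by step:
`x = [1, 2, 3]` → x = [1, 2, 3]
`y = [4, 5, 6]` → y = [4, 5, 6]
`swap_contents(x, y)` → no visible change to tracked variables
`print(x, y)` → prints [1, 2, 3] [4, 5, 6]
`x = [1, 2, 3]` → x = [1, 2, 3]
`y = [4, 5, 6]` → y = [4, 5, 6]
`swap_elements(x, y, 0, 0)` → x = [4, 2, 3]; y = [1, 5, 6]
`print(x, y)` → prints [4, 2, 3] [1, 5, 6]

Answer:
[1, 2, 3] [4, 5, 6]
[4, 2, 3] [1, 5, 6]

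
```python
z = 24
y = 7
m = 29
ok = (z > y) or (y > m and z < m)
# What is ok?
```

Trace:
`z = 24` → z = 24
`y = 7` → y = 7
`m = 29` → m = 29
`ok = (z > y) or (y > m and z < m)` → ok = True
So ok = True

Answer: True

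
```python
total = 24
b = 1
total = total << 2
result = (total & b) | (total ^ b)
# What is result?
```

Trace:
`total = 24` → total = 24
`b = 1` → b = 1
`total = total << 2` → total = 96
`result = (total & b) | (total ^ b)` → result = 97
So result = 97

Answer: 97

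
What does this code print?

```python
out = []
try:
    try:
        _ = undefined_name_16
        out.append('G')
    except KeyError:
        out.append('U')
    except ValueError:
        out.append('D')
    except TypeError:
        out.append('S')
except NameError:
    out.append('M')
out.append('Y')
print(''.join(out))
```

Execution trace: 'M' (outer except NameError) → 'Y' (after the try/except). Output: MY

Answer: MY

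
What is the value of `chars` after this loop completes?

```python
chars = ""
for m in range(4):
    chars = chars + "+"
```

Repeat '+' 4 times
`chars` takes the values: "" → "+" → "++" → "+++" → "++++"

Answer: "++++"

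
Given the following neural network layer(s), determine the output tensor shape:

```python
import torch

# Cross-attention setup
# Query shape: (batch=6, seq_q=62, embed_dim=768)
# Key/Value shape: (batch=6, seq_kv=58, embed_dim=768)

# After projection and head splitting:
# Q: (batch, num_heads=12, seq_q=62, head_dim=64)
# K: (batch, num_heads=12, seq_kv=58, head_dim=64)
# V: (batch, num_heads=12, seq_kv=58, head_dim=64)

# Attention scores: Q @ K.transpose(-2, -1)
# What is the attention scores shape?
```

Input: (6, 62, 768) -> Output: (6, 12, 62, 58)

Answer: (6, 12, 62, 58)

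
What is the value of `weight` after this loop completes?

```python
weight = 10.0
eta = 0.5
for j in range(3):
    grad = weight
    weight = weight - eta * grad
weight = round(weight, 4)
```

Gradient descent: w = 10.0 * (1 - 0.5)^3
`weight` takes the values: 10.0 → 5.0 → 2.5 → 1.25

Answer: 1.25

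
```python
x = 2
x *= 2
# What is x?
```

Trace:
`x = 2` → x = 2
`x *= 2` → x = 4
So x = 4

Answer: 4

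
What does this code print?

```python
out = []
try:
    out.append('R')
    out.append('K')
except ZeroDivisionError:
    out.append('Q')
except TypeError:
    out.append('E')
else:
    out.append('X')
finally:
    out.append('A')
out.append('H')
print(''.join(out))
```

Execution trace: 'R' (try body) → 'K' (try body, no exception) → 'X' (else) → 'A' (finally) → 'H' (after the try/except). Output: RKXAH

Answer: RKXAH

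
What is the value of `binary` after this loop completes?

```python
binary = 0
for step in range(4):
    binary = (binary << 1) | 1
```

Build 4 consecutive 1-bits: 0b1111
`binary` takes the values: 0 → 1 → 3 → 7 → 15

Answer: 15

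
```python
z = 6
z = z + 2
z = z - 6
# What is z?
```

Trace:
`z = 6` → z = 6
`z = z + 2` → z = 8
`z = z - 6` → z = 2
So z = 2

Answer: 2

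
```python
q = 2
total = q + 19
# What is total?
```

Trace:
`q = 2` → q = 2
`total = q + 19` → total = 21
So total = 21

Answer: 21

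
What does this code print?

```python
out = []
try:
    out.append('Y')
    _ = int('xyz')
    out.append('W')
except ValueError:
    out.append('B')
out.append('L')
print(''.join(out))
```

Execution trace: 'Y' (try body) → 'B' (except ValueError) → 'L' (after the try/except). Output: YBL

Answer: YBL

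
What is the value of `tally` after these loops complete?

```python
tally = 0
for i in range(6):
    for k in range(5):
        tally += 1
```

6 * 5 = 30
`tally` takes the values: 0 → 1 → 2 → 3 → 4 → 5 → 6 → 7 → 8 → 9 → 10 → 11 → 12 → 13 → 14 → 15 → 16 → 17 → 18 → 19 → 20 → 21 → 22 → 23 → 24 → 25 → 26 → 27 → 28 → 29 → 30

Answer: 30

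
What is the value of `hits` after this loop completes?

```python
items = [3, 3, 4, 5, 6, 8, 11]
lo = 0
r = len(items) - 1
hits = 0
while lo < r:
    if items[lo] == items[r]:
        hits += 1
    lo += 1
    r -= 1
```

Count matching pairs from ends
`hits` takes the values: 0

Answer: 0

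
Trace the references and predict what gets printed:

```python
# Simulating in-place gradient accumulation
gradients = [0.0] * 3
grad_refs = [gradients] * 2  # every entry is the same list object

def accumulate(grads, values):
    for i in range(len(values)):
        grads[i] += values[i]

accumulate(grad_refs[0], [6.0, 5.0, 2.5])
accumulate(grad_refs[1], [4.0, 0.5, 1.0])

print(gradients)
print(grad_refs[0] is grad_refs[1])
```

Key concept: gradient accumulation aliasing.
Step by step:
`gradients = [0.0] * 3` → gradients = [0.0, 0.0, 0.0]
`grad_refs = [gradients] * 2` → grad_refs = [[0.0, 0.0, 0.0], [0.0, 0.0, 0.0]]
`accumulate(grad_refs[0], [6.0, 5.0, 2.5])` → gradients = [6.0, 5.0, 2.5]; grad_refs = [[6.0, 5.0, 2.5], [6.0, 5.0, 2.5]]
`accumulate(grad_refs[1], [4.0, 0.5, 1.0])` → gradients = [10.0, 5.5, 3.5]; grad_refs = [[10.0, 5.5, 3.5], [10.0, 5.5, 3.5]]
`print(gradients)` → prints [10.0, 5.5, 3.5]
`print(grad_refs[0] is grad_refs[1])` → prints True

Answer:
[10.0, 5.5, 3.5]
True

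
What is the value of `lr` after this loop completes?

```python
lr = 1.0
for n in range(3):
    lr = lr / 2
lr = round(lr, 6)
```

Halving LR 3 times: 1 / 2^3
`lr` takes the values: 1.0 → 0.5 → 0.25 → 0.125

Answer: 0.125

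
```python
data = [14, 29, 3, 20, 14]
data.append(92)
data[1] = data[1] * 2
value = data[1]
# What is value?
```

Trace:
`data = [14, 29, 3, 20, 14]` → data = [14, 29, 3, 20, 14]
`data.append(92)` → data = [14, 29, 3, 20, 14, 92]
`data[1] = data[1] * 2` → data = [14, 58, 3, 20, 14, 92]
`value = data[1]` → value = 58
So value = 58

Answer: 58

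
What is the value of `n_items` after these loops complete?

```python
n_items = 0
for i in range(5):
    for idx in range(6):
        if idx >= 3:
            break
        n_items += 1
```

Inner breaks at 3, outer runs 5 times
`n_items` takes the values: 0 → 1 → 2 → 3 → 4 → 5 → 6 → 7 → 8 → 9 → 10 → 11 → 12 → 13 → 14 → 15

Answer: 15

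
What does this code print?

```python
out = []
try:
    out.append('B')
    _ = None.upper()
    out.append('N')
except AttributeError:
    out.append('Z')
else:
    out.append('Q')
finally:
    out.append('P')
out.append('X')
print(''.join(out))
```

Execution trace: 'B' (try body) → 'Z' (except AttributeError) → 'P' (finally) → 'X' (after the try/except). Output: BZPX

Answer: BZPX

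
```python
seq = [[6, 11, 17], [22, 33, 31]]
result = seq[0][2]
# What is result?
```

Trace:
`seq = [[6, 11, 17], [22, 33, 31]]` → seq = [[6, 11, 17], [22, 33, 31]]
`result = seq[0][2]` → result = 17
So result = 17

Answer: 17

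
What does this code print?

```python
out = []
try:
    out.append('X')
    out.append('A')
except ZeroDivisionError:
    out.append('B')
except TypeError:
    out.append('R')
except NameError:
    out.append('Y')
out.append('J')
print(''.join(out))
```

Execution trace: 'X' (try body) → 'A' (try body, no exception) → 'J' (after the try/except). Output: XAJ

Answer: XAJ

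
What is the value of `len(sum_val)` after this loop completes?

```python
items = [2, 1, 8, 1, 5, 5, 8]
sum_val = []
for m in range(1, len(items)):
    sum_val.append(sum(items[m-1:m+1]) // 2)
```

Number of 2-element averages
`sum_val` takes the values: [] → [1] → [1, 4] → [1, 4, 4] → [1, 4, 4, 3] → [1, 4, 4, 3, 5] → [1, 4, 4, 3, 5, 6]
So `len(sum_val)` = 6

Answer: 6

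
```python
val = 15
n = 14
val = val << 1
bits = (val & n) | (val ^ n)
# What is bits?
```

Trace:
`val = 15` → val = 15
`n = 14` → n = 14
`val = val << 1` → val = 30
`bits = (val & n) | (val ^ n)` → bits = 30
So bits = 30

Answer: 30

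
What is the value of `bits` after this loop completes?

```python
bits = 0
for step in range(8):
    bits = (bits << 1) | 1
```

Build 8 consecutive 1-bits: 0b11111111
`bits` takes the values: 0 → 1 → 3 → 7 → 15 → 31 → 63 → 127 → 255

Answer: 255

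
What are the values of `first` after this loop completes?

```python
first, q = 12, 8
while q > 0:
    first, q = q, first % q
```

GCD of 12 and 8
`first` takes the values: 12 → 8 → 4

Answer: 4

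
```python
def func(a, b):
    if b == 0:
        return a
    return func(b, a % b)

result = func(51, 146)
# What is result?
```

func(51, 146) -> func(146, 51) -> func(51, 44) -> func(44, 7) -> func(7, 2) -> func(2, 1) -> func(1, 0) -> 1

Answer: 1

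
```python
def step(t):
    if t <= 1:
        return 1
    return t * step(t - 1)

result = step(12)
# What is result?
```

step(12) = 12 * 11 * 10 * 9 * 8 * 7 * 6 * 5 * 4 * 3 * 2 * 1 = 479001600

Answer: 479001600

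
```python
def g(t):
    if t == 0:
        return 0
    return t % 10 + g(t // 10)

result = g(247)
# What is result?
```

Sum of digits of 247: 7 + 4 + 2 = 13

Answer: 13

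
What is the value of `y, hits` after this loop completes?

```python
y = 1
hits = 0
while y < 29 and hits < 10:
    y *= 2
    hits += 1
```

Double until >= 29 or 10 iterations
`y, hits` takes the values: (1, 0) → (2, 0) → (2, 1) → (4, 1) → (4, 2) → (8, 2) → (8, 3) → (16, 3) → (16, 4) → (32, 4) → (32, 5)

Answer: 32, 5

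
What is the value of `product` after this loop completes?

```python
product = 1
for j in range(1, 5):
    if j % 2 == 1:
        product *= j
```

Product of odd numbers 1 to 4
`product` takes the values: 1 → 3

Answer: 3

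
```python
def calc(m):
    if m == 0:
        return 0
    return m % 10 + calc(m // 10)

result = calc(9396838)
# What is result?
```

Sum of digits of 9396838: 8 + 3 + 8 + 6 + 9 + 3 + 9 = 46

Answer: 46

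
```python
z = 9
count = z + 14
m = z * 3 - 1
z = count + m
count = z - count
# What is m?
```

Trace:
`z = 9` → z = 9
`count = z + 14` → count = 23
`m = z * 3 - 1` → m = 26
`z = count + m` → z = 49
`count = z - count` → count = 26
So m = 26

Answer: 26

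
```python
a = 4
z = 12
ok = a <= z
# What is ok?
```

Trace:
`a = 4` → a = 4
`z = 12` → z = 12
`ok = a <= z` → ok = True
So ok = True

Answer: True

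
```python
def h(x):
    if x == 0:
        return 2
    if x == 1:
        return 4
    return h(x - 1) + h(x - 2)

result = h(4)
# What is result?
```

Build up from base cases: h(0)=2, h(1)=4, h(2)=6, h(3)=10, h(4)=16

Answer: 16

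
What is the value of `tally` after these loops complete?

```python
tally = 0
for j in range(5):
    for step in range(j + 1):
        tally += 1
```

Triangle: 1 + 2 + ... + 5
`tally` takes the values: 0 → 1 → 2 → 3 → 4 → 5 → 6 → 7 → 8 → 9 → 10 → 11 → 12 → 13 → 14 → 15

Answer: 15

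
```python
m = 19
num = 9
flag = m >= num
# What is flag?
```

Trace:
`m = 19` → m = 19
`num = 9` → num = 9
`flag = m >= num` → flag = True
So flag = True

Answer: True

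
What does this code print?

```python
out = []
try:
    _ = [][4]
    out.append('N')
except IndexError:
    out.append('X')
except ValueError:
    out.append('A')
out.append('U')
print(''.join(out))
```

Execution trace: 'X' (except IndexError) → 'U' (after the try/except). Output: XU

Answer: XU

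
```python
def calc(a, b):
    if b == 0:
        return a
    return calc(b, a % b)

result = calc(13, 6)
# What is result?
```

calc(13, 6) -> calc(6, 1) -> calc(1, 0) -> 1

Answer: 1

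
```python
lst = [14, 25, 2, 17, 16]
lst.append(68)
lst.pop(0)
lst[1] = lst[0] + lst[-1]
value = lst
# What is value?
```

Trace:
`lst = [14, 25, 2, 17, 16]` → lst = [14, 25, 2, 17, 16]
`lst.append(68)` → lst = [14, 25, 2, 17, 16, 68]
`lst.pop(0)` → lst = [25, 2, 17, 16, 68]
`lst[1] = lst[0] + lst[-1]` → lst = [25, 93, 17, 16, 68]
`value = lst` → value = [25, 93, 17, 16, 68]
So value = [25, 93, 17, 16, 68]

Answer: [25, 93, 17, 16, 68]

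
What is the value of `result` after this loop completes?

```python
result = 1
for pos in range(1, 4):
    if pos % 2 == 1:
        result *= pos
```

Product of odd numbers 1 to 3
`result` takes the values: 1 → 3

Answer: 3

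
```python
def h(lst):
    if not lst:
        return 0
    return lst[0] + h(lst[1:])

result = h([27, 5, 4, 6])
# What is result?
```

27 + 5 + 4 + 6 + 0 = 42

Answer: 42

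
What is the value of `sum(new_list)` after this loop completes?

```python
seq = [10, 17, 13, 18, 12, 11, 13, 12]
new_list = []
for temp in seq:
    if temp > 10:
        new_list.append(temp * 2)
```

Sum of doubled values > 10
`new_list` takes the values: [] → [34] → [34, 26] → [34, 26, 36] → [34, 26, 36, 24] → [34, 26, 36, 24, 22] → [34, 26, 36, 24, 22, 26] → [34, 26, 36, 24, 22, 26, 24]
So `sum(new_list)` = 192

Answer: 192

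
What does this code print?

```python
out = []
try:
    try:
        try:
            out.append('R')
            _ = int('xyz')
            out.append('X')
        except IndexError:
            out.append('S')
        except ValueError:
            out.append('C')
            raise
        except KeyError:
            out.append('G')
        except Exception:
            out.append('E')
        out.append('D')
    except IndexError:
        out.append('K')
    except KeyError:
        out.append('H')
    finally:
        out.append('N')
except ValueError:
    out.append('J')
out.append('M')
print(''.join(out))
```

Execution trace: 'R' (inner try body) → 'C' (inner except ValueError) → 'N' (finally) → 'J' (outer except ValueError) → 'M' (after the try/except). Output: RCNJM

Answer: RCNJM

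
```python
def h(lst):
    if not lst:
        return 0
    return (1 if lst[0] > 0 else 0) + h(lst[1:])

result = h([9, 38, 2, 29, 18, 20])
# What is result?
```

Count of positive elements in [9, 38, 2, 29, 18, 20] = 6

Answer: 6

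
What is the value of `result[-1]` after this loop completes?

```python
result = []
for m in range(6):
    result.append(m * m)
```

Last element of squares 0 to 5
`result` takes the values: [] → [0] → [0, 1] → [0, 1, 4] → [0, 1, 4, 9] → [0, 1, 4, 9, 16] → [0, 1, 4, 9, 16, 25]
So `result[-1]` = 25

Answer: 25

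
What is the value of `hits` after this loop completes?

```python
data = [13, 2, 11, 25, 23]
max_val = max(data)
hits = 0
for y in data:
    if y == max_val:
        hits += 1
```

Count of max value 25 in [13, 2, 11, 25, 23]
`hits` takes the values: 0 → 1

Answer: 1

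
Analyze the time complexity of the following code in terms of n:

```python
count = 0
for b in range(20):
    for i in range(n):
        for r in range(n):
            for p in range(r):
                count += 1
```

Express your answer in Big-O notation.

Each loop level contributes: 1 × n × n × n. Multiplying the contributions gives O(n^3).

Answer: O(n^3)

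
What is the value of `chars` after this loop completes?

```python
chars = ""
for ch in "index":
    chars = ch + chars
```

Reverse 'index'
`chars` takes the values: "" → "i" → "ni" → "dni" → "edni" → "xedni"

Answer: "xedni"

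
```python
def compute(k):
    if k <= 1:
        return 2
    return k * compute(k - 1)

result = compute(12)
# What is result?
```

compute(12) = 12 * 11 * 10 * 9 * 8 * 7 * 6 * 5 * 4 * 3 * 2 * 2 = 958003200

Answer: 958003200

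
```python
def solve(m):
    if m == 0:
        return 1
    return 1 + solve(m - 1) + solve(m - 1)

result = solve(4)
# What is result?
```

solve(m) = 1 + 2·solve(m-1), solve(0)=1. Closed form: (1+1)·2^4 - 1 = 31.

Answer: 31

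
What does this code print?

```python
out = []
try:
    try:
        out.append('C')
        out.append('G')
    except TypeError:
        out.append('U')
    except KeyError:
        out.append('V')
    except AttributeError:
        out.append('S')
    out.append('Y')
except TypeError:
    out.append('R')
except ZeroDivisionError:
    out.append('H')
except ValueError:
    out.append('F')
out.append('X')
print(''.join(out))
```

Execution trace: 'C' (inner try body) → 'G' (inner try body, no exception) → 'Y' (try body, no exception) → 'X' (after the try/except). Output: CGYX

Answer: CGYX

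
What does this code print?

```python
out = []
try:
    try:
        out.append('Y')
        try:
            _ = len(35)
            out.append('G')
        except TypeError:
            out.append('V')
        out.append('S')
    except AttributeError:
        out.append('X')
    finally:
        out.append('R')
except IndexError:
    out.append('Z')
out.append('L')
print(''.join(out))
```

Execution trace: 'Y' (try body) → 'V' (inner except TypeError) → 'S' (try body, no exception) → 'R' (finally) → 'L' (after the try/except). Output: YVSRL

Answer: YVSRL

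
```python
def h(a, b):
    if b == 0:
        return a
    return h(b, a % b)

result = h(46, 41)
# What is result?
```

h(46, 41) -> h(41, 5) -> h(5, 1) -> h(1, 0) -> 1

Answer: 1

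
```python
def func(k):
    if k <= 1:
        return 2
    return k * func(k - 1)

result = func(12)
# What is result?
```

func(12) = 12 * 11 * 10 * 9 * 8 * 7 * 6 * 5 * 4 * 3 * 2 * 2 = 958003200

Answer: 958003200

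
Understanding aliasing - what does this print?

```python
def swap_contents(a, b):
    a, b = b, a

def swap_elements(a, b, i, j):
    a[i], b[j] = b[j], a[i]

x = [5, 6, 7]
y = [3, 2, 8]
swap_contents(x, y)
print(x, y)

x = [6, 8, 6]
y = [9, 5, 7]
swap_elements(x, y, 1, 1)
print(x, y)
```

Key concept: parameter rebinding vs mutation.
Step by step:
`x = [5, 6, 7]` → x = [5, 6, 7]
`y = [3, 2, 8]` → y = [3, 2, 8]
`swap_contents(x, y)` → no visible change to tracked variables
`print(x, y)` → prints [5, 6, 7] [3, 2, 8]
`x = [6, 8, 6]` → x = [6, 8, 6]
`y = [9, 5, 7]` → y = [9, 5, 7]
`swap_elements(x, y, 1, 1)` → x = [6, 5, 6]; y = [9, 8, 7]
`print(x, y)` → prints [6, 5, 6] [9, 8, 7]

Answer:
[5, 6, 7] [3, 2, 8]
[6, 5, 6] [9, 8, 7]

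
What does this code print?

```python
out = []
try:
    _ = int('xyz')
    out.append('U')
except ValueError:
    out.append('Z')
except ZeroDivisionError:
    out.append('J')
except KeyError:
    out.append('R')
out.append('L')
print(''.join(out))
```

Execution trace: 'Z' (except ValueError) → 'L' (after the try/except). Output: ZL

Answer: ZL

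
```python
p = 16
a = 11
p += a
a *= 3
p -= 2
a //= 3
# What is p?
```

Trace:
`p = 16` → p = 16
`a = 11` → a = 11
`p += a` → p = 27
`a *= 3` → a = 33
`p -= 2` → p = 25
`a //= 3` → a = 11
So p = 25

Answer: 25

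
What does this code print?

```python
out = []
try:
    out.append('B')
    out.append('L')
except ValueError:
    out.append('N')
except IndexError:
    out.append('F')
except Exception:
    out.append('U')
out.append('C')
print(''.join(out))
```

Execution trace: 'B' (try body) → 'L' (try body, no exception) → 'C' (after the try/except). Output: BLC

Answer: BLC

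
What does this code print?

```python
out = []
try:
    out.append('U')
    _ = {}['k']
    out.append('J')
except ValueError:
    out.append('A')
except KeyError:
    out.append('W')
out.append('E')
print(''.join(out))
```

Execution trace: 'U' (try body) → 'W' (except KeyError) → 'E' (after the try/except). Output: UWE

Answer: UWE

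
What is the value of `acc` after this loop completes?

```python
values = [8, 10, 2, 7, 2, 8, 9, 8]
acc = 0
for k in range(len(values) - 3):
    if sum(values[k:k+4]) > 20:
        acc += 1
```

Count windows with sum > 20
`acc` takes the values: 0 → 1 → 2 → 3 → 4

Answer: 4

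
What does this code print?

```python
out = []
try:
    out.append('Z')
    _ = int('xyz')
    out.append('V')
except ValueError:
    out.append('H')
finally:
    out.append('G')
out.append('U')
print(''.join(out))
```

Execution trace: 'Z' (try body) → 'H' (except ValueError) → 'G' (finally) → 'U' (after the try/except). Output: ZHGU

Answer: ZHGU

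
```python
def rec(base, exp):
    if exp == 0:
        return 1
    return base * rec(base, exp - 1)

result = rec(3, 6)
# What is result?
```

rec(3, 6) = 3 * 3 * 3 * 3 * 3 * 3 = 729

Answer: 729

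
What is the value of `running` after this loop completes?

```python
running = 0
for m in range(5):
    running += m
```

Sum of 0 to 4 = 10
`running` takes the values: 0 → 1 → 3 → 6 → 10

Answer: 10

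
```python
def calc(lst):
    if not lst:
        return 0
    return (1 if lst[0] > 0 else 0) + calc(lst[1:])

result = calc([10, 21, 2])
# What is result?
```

Count of positive elements in [10, 21, 2] = 3

Answer: 3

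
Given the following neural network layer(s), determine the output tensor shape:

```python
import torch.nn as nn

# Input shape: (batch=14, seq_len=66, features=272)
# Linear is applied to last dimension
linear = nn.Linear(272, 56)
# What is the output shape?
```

Input: (14, 66, 272) -> Output: (14, 66, 56)

Answer: (14, 66, 56)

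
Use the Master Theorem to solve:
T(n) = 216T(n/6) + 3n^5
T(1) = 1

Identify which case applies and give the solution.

a=216, b=6, f(n)=3n^5. log_6(216) = 3. Since c=5 > 3 and the regularity condition holds (216(n/6)^5 = (216/6^5)n^5 with 216/6^5 < 1), Case 3 applies: T(n) = Θ(f(n)) = O(n^5).

Answer: O(n^5) - Case 3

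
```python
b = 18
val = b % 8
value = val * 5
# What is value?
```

Trace:
`b = 18` → b = 18
`val = b % 8` → val = 2
`value = val * 5` → value = 10
So value = 10

Answer: 10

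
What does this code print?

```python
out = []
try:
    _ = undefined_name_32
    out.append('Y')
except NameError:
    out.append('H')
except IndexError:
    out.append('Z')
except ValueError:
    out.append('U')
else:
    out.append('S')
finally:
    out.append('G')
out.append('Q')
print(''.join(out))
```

Execution trace: 'H' (except NameError) → 'G' (finally) → 'Q' (after the try/except). Output: HGQ

Answer: HGQ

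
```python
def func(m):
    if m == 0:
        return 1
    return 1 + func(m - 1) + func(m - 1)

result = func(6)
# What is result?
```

func(m) = 1 + 2·func(m-1), func(0)=1. Closed form: (1+1)·2^6 - 1 = 127.

Answer: 127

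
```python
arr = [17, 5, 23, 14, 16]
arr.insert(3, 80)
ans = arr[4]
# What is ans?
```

Trace:
`arr = [17, 5, 23, 14, 16]` → arr = [17, 5, 23, 14, 16]
`arr.insert(3, 80)` → arr = [17, 5, 23, 80, 14, 16]
`ans = arr[4]` → ans = 14
So ans = 14

Answer: 14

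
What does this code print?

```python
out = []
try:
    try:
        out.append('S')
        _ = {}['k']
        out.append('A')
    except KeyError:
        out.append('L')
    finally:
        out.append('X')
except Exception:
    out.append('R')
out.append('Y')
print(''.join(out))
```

Execution trace: 'S' (inner try body) → 'L' (inner except KeyError) → 'X' (inner finally) → 'Y' (after the try/except). Output: SLXY

Answer: SLXY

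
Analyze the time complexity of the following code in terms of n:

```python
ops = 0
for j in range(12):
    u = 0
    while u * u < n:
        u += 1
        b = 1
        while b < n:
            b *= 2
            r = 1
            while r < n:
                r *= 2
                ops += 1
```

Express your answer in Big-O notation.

Each loop level contributes: 1 × √n × log n × log n. Multiplying the contributions gives O(√n log² n).

Answer: O(√n log² n)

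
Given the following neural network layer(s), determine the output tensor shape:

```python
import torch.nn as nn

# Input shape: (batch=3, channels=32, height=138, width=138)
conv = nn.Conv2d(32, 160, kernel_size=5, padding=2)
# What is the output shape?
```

Input: (3, 32, 138, 138) -> Output: (3, 160, 138, 138)

Answer: (3, 160, 138, 138)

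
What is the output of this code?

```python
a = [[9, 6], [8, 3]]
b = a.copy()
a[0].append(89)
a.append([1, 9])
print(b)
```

Key concept: shallow copy with nested lists.
Step by step:
`a = [[9, 6], [8, 3]]` → a = [[9, 6], [8, 3]]
`b = a.copy()` → b = [[9, 6], [8, 3]]
`a[0].append(89)` → a = [[9, 6, 89], [8, 3]]; b = [[9, 6, 89], [8, 3]]
`a.append([1, 9])` → a = [[9, 6, 89], [8, 3], [1, 9]]
`print(b)` → prints [[9, 6, 89], [8, 3]]

Answer: [[9, 6, 89], [8, 3]]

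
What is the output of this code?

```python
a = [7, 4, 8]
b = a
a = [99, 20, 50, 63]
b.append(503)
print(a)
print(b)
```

Key concept: rebinding vs mutation: a is rebound to a new list, b still points at the original.
Step by step:
`a = [7, 4, 8]` → a = [7, 4, 8]
`b = a` → b = [7, 4, 8] (same object as a)
`a = [99, 20, 50, 63]` → a = [99, 20, 50, 63]
`b.append(503)` → b = [7, 4, 8, 503]
`print(a)` → prints [99, 20, 50, 63]
`print(b)` → prints [7, 4, 8, 503]

Answer:
[99, 20, 50, 63]
[7, 4, 8, 503]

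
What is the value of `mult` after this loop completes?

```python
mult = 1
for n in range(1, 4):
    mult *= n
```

3! = 6
`mult` takes the values: 1 → 2 → 6

Answer: 6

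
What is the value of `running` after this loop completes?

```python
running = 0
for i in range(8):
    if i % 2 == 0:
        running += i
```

Sum of even numbers 0 to 7
`running` takes the values: 0 → 2 → 6 → 12

Answer: 12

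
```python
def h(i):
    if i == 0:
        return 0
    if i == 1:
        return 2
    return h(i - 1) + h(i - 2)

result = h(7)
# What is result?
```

Build up from base cases: h(0)=0, h(1)=2, h(2)=2, h(3)=4, h(4)=6, h(5)=10, h(6)=16, ..., h(7)=26

Answer: 26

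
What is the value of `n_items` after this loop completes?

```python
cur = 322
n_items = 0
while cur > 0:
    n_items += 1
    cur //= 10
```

Count digits by repeated division by 10
`n_items` takes the values: 0 → 1 → 2 → 3

Answer: 3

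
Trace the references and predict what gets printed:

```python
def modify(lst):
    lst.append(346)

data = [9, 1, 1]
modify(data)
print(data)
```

Key concept: function modifies passed list.
Step by step:
`data = [9, 1, 1]` → data = [9, 1, 1]
`modify(data)` → data = [9, 1, 1, 346]
`print(data)` → prints [9, 1, 1, 346]

Answer: [9, 1, 1, 346]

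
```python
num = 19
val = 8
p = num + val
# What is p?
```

Trace:
`num = 19` → num = 19
`val = 8` → val = 8
`p = num + val` → p = 27
So p = 27

Answer: 27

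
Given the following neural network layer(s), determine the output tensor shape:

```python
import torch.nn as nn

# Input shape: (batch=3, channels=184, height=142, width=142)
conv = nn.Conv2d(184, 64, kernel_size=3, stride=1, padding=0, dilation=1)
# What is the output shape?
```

Input: (3, 184, 142, 142) -> Output: (3, 64, 140, 140)

Answer: (3, 64, 140, 140)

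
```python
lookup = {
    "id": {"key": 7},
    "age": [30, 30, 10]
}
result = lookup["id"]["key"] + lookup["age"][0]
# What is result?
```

Trace:
`lookup = { ...` → lookup = {'id': {'key': 7}, 'age': [30, 30, 10]}
`result = lookup["id"]["key"] + lookup["age"][0]` → result = 37
So result = 37

Answer: 37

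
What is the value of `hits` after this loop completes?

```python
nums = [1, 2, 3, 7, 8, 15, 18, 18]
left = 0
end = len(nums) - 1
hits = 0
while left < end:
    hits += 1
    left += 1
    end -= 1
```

Iterations until pointers meet (list length 8)
`hits` takes the values: 0 → 1 → 2 → 3 → 4

Answer: 4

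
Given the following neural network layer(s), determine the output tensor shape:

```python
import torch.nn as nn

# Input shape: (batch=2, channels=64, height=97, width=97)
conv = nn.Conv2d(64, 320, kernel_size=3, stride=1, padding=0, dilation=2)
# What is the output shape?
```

Input: (2, 64, 97, 97) -> Output: (2, 320, 93, 93)

Answer: (2, 320, 93, 93)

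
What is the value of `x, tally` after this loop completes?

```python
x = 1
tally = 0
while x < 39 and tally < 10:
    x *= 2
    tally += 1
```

Double until >= 39 or 10 iterations
`x, tally` takes the values: (1, 0) → (2, 0) → (2, 1) → (4, 1) → (4, 2) → (8, 2) → (8, 3) → (16, 3) → (16, 4) → (32, 4) → (32, 5) → (64, 5) → (64, 6)

Answer: 64, 6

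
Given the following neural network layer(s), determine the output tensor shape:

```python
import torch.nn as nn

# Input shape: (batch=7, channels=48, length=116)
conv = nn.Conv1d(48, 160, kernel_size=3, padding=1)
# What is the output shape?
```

Input: (7, 48, 116) -> Output: (7, 160, 116)

Answer: (7, 160, 116)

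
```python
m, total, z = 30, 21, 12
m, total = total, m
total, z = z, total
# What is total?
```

Trace:
`m, total, z = 30, 21, 12` → m = 30; total = 21; z = 12
`m, total = total, m` → m = 21; total = 30
`total, z = z, total` → total = 12; z = 30
So total = 12

Answer: 12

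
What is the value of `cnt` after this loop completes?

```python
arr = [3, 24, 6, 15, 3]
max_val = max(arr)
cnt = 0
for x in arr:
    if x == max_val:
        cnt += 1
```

Count of max value 24 in [3, 24, 6, 15, 3]
`cnt` takes the values: 0 → 1

Answer: 1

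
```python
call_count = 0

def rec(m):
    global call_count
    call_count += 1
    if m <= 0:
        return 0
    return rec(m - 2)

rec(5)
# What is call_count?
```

Linear recursion stepping by 2: 4 calls from m=5 down to ≤0.

Answer: 4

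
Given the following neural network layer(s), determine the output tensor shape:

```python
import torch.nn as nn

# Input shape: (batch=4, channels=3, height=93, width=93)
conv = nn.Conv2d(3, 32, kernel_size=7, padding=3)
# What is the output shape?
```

Input: (4, 3, 93, 93) -> Output: (4, 32, 93, 93)

Answer: (4, 32, 93, 93)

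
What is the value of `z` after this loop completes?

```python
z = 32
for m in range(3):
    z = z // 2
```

Halve 3 times: 32 // 2^3 = 4
`z` takes the values: 32 → 16 → 8 → 4

Answer: 4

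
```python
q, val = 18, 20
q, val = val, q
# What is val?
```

Trace:
`q, val = 18, 20` → q = 18; val = 20
`q, val = val, q` → q = 20; val = 18
So val = 18

Answer: 18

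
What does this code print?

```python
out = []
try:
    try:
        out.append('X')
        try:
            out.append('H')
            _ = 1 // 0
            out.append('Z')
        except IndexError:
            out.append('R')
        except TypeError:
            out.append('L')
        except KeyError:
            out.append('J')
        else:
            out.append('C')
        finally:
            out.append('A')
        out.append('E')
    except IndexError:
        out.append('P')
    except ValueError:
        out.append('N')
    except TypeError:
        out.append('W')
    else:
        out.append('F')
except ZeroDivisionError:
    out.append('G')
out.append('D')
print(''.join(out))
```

Execution trace: 'X' (try body) → 'H' (inner try body) → 'A' (inner finally) → 'G' (outer except ZeroDivisionError) → 'D' (after the try/except). Output: XHAGD

Answer: XHAGD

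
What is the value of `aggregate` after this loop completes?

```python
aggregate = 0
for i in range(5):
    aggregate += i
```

Sum of 0 to 4 = 10
`aggregate` takes the values: 0 → 1 → 3 → 6 → 10

Answer: 10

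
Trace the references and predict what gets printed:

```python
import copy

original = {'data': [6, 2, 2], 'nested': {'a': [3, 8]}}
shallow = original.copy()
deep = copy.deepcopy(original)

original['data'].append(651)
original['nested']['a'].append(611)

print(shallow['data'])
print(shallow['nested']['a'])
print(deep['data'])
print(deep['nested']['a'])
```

Key concept: comparing shallow vs deep copy.
Step by step:
`original = {'data': [6, 2, 2], 'nested': {'a': [3, 8]}}` → original = {'data': [6, 2, 2], 'nested': {'a': [3, 8]}}
`shallow = original.copy()` → shallow = {'data': [6, 2, 2], 'nested': {'a': [3, 8]}}
`deep = copy.deepcopy(original)` → deep = {'data': [6, 2, 2], 'nested': {'a': [3, 8]}}
`original['data'].append(651)` → original = {'data': [6, 2, 2, 651], 'nested': {'a': [3, 8]}}; shallow = {'data': [6, 2, 2, 651], 'nested': {'a': [3, 8]}}
`original['nested']['a'].append(611)` → original = {'data': [6, 2, 2, 651], 'nested': {'a': [3, 8, 611]}}; shallow = {'data': [6, 2, 2, 651], 'nested': {'a': [3, 8, 611]}}
`print(shallow['data'])` → prints [6, 2, 2, 651]
`print(shallow['nested']['a'])` → prints [3, 8, 611]
`print(deep['data'])` → prints [6, 2, 2]
`print(deep['nested']['a'])` → prints [3, 8]

Answer:
[6, 2, 2, 651]
[3, 8, 611]
[6, 2, 2]
[3, 8]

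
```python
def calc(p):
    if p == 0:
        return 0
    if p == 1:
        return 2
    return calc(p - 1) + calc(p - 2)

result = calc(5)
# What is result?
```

Build up from base cases: calc(0)=0, calc(1)=2, calc(2)=2, calc(3)=4, calc(4)=6, calc(5)=10

Answer: 10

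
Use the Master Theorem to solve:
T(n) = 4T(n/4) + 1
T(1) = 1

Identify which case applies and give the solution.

a=4, b=4, f(n)=1. log_4(4) = 1. Since c=0 < 1, Case 1 applies: T(n) = Θ(n^log_b(a)) = O(n).

Answer: O(n) - Case 1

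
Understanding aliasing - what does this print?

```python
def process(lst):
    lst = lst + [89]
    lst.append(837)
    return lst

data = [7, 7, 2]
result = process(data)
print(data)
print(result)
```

Key concept: rebinding parameter vs mutation.
Step by step:
`data = [7, 7, 2]` → data = [7, 7, 2]
`result = process(data)` → result = [7, 7, 2, 89, 837]
`print(data)` → prints [7, 7, 2]
`print(result)` → prints [7, 7, 2, 89, 837]

Answer:
[7, 7, 2]
[7, 7, 2, 89, 837]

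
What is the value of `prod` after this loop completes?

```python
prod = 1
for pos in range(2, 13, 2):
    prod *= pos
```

Product of even numbers 2 to 12
`prod` takes the values: 1 → 2 → 8 → 48 → 384 → 3840 → 46080

Answer: 46080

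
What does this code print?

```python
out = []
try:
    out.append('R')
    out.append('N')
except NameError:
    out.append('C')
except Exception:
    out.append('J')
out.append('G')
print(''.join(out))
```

Execution trace: 'R' (try body) → 'N' (try body, no exception) → 'G' (after the try/except). Output: RNG

Answer: RNG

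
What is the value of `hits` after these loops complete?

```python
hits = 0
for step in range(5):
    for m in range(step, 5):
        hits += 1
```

Upper triangle: 5 + 4 + ... + 1
`hits` takes the values: 0 → 1 → 2 → 3 → 4 → 5 → 6 → 7 → 8 → 9 → 10 → 11 → 12 → 13 → 14 → 15

Answer: 15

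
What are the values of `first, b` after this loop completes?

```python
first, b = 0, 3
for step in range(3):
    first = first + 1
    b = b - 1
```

first goes 0→3, b goes 3→0
`first, b` takes the values: (0, 3) → (1, 3) → (1, 2) → (2, 2) → (2, 1) → (3, 1) → (3, 0)

Answer: 3, 0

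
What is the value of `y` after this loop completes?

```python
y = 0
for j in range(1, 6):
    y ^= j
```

XOR of 1 to 5
`y` takes the values: 0 → 1 → 3 → 0 → 4 → 1

Answer: 1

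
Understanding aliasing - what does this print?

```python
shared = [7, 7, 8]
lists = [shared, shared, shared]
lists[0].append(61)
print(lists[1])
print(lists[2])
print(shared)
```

Key concept: list of same reference.
Step by step:
`shared = [7, 7, 8]` → shared = [7, 7, 8]
`lists = [shared, shared, shared]` → lists = [[7, 7, 8], [7, 7, 8], [7, 7, 8]]
`lists[0].append(61)` → shared = [7, 7, 8, 61]; lists = [[7, 7, 8, 61], [7, 7, 8, 61], [7, 7, 8, 61]]
`print(lists[1])` → prints [7, 7, 8, 61]
`print(lists[2])` → prints [7, 7, 8, 61]
`print(shared)` → prints [7, 7, 8, 61]

Answer:
[7, 7, 8, 61]
[7, 7, 8, 61]
[7, 7, 8, 61]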